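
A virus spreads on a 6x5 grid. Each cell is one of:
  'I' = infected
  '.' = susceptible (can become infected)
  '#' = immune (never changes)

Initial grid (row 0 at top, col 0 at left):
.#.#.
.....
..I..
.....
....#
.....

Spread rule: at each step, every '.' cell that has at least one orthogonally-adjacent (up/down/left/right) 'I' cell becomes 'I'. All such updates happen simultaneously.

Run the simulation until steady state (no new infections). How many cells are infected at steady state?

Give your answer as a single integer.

Step 0 (initial): 1 infected
Step 1: +4 new -> 5 infected
Step 2: +8 new -> 13 infected
Step 3: +7 new -> 20 infected
Step 4: +5 new -> 25 infected
Step 5: +2 new -> 27 infected
Step 6: +0 new -> 27 infected

Answer: 27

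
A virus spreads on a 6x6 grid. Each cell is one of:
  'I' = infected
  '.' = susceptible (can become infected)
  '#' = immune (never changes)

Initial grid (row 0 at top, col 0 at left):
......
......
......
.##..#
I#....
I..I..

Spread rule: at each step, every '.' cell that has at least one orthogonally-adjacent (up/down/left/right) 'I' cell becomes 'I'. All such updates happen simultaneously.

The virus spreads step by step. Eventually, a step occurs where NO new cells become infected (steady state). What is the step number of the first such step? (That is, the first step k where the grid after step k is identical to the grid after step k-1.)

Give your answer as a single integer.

Step 0 (initial): 3 infected
Step 1: +5 new -> 8 infected
Step 2: +5 new -> 13 infected
Step 3: +5 new -> 18 infected
Step 4: +5 new -> 23 infected
Step 5: +5 new -> 28 infected
Step 6: +3 new -> 31 infected
Step 7: +1 new -> 32 infected
Step 8: +0 new -> 32 infected

Answer: 8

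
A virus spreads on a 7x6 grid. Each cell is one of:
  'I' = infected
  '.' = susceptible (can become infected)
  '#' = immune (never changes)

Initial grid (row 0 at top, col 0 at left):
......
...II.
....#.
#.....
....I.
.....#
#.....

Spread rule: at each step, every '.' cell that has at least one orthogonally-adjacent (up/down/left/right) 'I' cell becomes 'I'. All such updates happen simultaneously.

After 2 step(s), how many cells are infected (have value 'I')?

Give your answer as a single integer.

Step 0 (initial): 3 infected
Step 1: +9 new -> 12 infected
Step 2: +10 new -> 22 infected

Answer: 22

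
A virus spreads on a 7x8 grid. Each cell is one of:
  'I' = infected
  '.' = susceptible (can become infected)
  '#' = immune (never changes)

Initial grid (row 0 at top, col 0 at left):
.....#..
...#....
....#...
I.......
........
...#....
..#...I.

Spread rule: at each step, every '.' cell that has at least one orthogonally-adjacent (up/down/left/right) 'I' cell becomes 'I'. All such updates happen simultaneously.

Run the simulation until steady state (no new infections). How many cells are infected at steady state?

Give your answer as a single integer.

Step 0 (initial): 2 infected
Step 1: +6 new -> 8 infected
Step 2: +9 new -> 17 infected
Step 3: +12 new -> 29 infected
Step 4: +11 new -> 40 infected
Step 5: +4 new -> 44 infected
Step 6: +4 new -> 48 infected
Step 7: +3 new -> 51 infected
Step 8: +0 new -> 51 infected

Answer: 51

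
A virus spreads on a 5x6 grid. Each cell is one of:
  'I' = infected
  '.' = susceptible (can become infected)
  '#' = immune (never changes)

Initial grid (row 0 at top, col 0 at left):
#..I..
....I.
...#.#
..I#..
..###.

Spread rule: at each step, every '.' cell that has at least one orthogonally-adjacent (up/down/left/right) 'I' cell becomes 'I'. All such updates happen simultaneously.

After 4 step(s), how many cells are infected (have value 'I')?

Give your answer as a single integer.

Answer: 23

Derivation:
Step 0 (initial): 3 infected
Step 1: +7 new -> 10 infected
Step 2: +7 new -> 17 infected
Step 3: +4 new -> 21 infected
Step 4: +2 new -> 23 infected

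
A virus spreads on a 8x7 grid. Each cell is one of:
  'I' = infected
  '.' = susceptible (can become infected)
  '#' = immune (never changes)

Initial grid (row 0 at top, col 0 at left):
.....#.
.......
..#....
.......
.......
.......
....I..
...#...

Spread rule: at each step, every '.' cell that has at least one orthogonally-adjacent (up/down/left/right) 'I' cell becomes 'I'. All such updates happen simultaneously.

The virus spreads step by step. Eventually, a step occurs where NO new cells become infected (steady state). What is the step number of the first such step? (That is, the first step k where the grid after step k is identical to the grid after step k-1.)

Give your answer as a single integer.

Answer: 11

Derivation:
Step 0 (initial): 1 infected
Step 1: +4 new -> 5 infected
Step 2: +6 new -> 11 infected
Step 3: +8 new -> 19 infected
Step 4: +8 new -> 27 infected
Step 5: +8 new -> 35 infected
Step 6: +6 new -> 41 infected
Step 7: +5 new -> 46 infected
Step 8: +4 new -> 50 infected
Step 9: +2 new -> 52 infected
Step 10: +1 new -> 53 infected
Step 11: +0 new -> 53 infected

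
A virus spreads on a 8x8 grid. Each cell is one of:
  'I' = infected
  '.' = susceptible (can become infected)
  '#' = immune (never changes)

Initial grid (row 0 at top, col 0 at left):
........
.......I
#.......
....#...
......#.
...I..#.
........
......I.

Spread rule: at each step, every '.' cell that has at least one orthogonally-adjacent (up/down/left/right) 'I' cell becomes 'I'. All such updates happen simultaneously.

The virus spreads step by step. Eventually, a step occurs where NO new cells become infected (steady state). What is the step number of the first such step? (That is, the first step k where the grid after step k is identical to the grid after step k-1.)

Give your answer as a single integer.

Step 0 (initial): 3 infected
Step 1: +10 new -> 13 infected
Step 2: +15 new -> 28 infected
Step 3: +13 new -> 41 infected
Step 4: +9 new -> 50 infected
Step 5: +5 new -> 55 infected
Step 6: +2 new -> 57 infected
Step 7: +2 new -> 59 infected
Step 8: +1 new -> 60 infected
Step 9: +0 new -> 60 infected

Answer: 9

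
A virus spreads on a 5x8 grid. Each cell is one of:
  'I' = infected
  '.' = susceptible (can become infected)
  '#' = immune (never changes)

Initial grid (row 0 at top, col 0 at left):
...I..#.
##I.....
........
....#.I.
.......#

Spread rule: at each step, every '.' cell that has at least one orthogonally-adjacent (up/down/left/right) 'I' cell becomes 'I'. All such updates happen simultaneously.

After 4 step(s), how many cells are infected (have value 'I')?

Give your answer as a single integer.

Answer: 34

Derivation:
Step 0 (initial): 3 infected
Step 1: +8 new -> 11 infected
Step 2: +10 new -> 21 infected
Step 3: +9 new -> 30 infected
Step 4: +4 new -> 34 infected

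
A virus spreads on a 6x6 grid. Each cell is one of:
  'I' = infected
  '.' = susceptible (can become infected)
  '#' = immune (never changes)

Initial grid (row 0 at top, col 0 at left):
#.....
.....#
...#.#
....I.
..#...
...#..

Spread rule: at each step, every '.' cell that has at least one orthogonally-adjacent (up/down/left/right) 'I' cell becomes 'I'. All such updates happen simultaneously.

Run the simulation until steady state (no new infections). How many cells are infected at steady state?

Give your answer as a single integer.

Step 0 (initial): 1 infected
Step 1: +4 new -> 5 infected
Step 2: +5 new -> 10 infected
Step 3: +5 new -> 15 infected
Step 4: +6 new -> 21 infected
Step 5: +5 new -> 26 infected
Step 6: +4 new -> 30 infected
Step 7: +0 new -> 30 infected

Answer: 30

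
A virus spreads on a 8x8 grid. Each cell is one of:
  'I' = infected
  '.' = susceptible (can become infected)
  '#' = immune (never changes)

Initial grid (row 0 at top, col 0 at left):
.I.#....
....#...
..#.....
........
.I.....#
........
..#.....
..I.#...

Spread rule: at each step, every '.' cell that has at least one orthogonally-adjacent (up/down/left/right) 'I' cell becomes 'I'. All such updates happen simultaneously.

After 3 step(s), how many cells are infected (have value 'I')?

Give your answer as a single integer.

Step 0 (initial): 3 infected
Step 1: +9 new -> 12 infected
Step 2: +11 new -> 23 infected
Step 3: +7 new -> 30 infected

Answer: 30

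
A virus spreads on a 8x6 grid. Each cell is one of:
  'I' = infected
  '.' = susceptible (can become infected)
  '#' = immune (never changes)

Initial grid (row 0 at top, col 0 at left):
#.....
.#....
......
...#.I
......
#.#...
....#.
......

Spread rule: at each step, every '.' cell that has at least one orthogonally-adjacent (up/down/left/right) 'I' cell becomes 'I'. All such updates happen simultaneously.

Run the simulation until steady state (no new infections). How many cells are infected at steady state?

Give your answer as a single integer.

Answer: 42

Derivation:
Step 0 (initial): 1 infected
Step 1: +3 new -> 4 infected
Step 2: +4 new -> 8 infected
Step 3: +6 new -> 14 infected
Step 4: +6 new -> 20 infected
Step 5: +7 new -> 27 infected
Step 6: +7 new -> 34 infected
Step 7: +5 new -> 39 infected
Step 8: +2 new -> 41 infected
Step 9: +1 new -> 42 infected
Step 10: +0 new -> 42 infected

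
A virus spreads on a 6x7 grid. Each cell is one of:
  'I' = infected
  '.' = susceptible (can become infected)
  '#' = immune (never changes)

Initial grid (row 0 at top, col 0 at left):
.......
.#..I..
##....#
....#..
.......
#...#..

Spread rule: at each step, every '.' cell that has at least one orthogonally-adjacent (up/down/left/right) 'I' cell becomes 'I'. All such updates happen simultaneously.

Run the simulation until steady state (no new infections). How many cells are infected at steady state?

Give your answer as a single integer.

Step 0 (initial): 1 infected
Step 1: +4 new -> 5 infected
Step 2: +6 new -> 11 infected
Step 3: +5 new -> 16 infected
Step 4: +5 new -> 21 infected
Step 5: +7 new -> 28 infected
Step 6: +5 new -> 33 infected
Step 7: +2 new -> 35 infected
Step 8: +0 new -> 35 infected

Answer: 35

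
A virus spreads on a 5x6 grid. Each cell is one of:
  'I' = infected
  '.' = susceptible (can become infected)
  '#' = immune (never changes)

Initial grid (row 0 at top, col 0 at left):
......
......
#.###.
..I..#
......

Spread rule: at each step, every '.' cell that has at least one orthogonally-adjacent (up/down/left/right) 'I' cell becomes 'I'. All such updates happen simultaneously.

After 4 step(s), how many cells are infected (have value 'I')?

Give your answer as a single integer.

Step 0 (initial): 1 infected
Step 1: +3 new -> 4 infected
Step 2: +5 new -> 9 infected
Step 3: +3 new -> 12 infected
Step 4: +4 new -> 16 infected

Answer: 16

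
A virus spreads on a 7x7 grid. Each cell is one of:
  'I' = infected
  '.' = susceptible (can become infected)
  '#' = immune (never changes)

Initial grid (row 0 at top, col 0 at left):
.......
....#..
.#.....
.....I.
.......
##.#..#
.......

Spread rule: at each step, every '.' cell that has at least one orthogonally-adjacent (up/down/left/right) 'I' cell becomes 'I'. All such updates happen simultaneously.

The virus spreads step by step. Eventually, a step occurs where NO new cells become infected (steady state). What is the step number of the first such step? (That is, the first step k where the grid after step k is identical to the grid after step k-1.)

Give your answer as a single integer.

Step 0 (initial): 1 infected
Step 1: +4 new -> 5 infected
Step 2: +7 new -> 12 infected
Step 3: +7 new -> 19 infected
Step 4: +8 new -> 27 infected
Step 5: +6 new -> 33 infected
Step 6: +5 new -> 38 infected
Step 7: +3 new -> 41 infected
Step 8: +2 new -> 43 infected
Step 9: +0 new -> 43 infected

Answer: 9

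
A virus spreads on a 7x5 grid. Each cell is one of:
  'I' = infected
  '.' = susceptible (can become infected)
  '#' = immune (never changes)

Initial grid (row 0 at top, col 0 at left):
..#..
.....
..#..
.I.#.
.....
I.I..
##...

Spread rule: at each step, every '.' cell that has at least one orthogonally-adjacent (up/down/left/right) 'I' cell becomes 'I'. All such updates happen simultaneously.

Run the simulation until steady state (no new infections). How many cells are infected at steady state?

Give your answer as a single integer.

Answer: 30

Derivation:
Step 0 (initial): 3 infected
Step 1: +9 new -> 12 infected
Step 2: +5 new -> 17 infected
Step 3: +5 new -> 22 infected
Step 4: +3 new -> 25 infected
Step 5: +4 new -> 29 infected
Step 6: +1 new -> 30 infected
Step 7: +0 new -> 30 infected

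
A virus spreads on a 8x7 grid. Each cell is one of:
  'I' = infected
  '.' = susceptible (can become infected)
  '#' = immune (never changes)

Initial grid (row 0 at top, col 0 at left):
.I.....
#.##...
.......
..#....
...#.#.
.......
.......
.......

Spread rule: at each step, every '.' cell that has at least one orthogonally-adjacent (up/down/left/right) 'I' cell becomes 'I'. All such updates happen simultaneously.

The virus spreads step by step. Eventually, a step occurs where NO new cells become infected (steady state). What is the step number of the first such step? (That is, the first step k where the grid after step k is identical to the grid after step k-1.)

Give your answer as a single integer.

Step 0 (initial): 1 infected
Step 1: +3 new -> 4 infected
Step 2: +2 new -> 6 infected
Step 3: +4 new -> 10 infected
Step 4: +5 new -> 15 infected
Step 5: +7 new -> 22 infected
Step 6: +6 new -> 28 infected
Step 7: +7 new -> 35 infected
Step 8: +5 new -> 40 infected
Step 9: +4 new -> 44 infected
Step 10: +3 new -> 47 infected
Step 11: +2 new -> 49 infected
Step 12: +1 new -> 50 infected
Step 13: +0 new -> 50 infected

Answer: 13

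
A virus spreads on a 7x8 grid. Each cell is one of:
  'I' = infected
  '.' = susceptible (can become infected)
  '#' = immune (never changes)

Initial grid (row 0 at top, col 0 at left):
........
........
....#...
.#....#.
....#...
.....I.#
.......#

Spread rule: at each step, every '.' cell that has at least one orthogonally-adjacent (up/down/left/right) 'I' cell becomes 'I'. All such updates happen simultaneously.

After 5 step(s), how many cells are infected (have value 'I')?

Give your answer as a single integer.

Answer: 32

Derivation:
Step 0 (initial): 1 infected
Step 1: +4 new -> 5 infected
Step 2: +5 new -> 10 infected
Step 3: +6 new -> 16 infected
Step 4: +7 new -> 23 infected
Step 5: +9 new -> 32 infected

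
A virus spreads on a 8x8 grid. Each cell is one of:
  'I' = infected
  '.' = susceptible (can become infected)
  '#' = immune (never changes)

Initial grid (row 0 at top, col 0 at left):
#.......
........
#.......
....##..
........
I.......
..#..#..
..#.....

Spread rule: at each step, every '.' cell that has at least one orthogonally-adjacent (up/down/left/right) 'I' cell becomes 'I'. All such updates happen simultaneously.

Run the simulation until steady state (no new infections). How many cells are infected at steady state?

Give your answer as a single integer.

Step 0 (initial): 1 infected
Step 1: +3 new -> 4 infected
Step 2: +5 new -> 9 infected
Step 3: +4 new -> 13 infected
Step 4: +5 new -> 18 infected
Step 5: +7 new -> 25 infected
Step 6: +7 new -> 32 infected
Step 7: +7 new -> 39 infected
Step 8: +7 new -> 46 infected
Step 9: +5 new -> 51 infected
Step 10: +3 new -> 54 infected
Step 11: +2 new -> 56 infected
Step 12: +1 new -> 57 infected
Step 13: +0 new -> 57 infected

Answer: 57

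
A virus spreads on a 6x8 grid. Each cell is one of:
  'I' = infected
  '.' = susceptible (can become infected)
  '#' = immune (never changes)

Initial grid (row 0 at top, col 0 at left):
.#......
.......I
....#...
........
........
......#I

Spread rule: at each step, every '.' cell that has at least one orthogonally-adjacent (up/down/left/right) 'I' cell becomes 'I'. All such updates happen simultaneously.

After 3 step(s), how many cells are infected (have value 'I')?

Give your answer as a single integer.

Answer: 16

Derivation:
Step 0 (initial): 2 infected
Step 1: +4 new -> 6 infected
Step 2: +5 new -> 11 infected
Step 3: +5 new -> 16 infected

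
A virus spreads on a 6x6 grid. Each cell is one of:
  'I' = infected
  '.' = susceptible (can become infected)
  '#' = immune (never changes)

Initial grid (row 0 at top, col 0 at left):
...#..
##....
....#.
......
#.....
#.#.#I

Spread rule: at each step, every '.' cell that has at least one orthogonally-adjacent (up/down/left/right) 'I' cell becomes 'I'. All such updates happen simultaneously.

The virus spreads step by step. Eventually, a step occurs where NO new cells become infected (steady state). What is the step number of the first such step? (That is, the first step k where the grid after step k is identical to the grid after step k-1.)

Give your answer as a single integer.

Step 0 (initial): 1 infected
Step 1: +1 new -> 2 infected
Step 2: +2 new -> 4 infected
Step 3: +3 new -> 7 infected
Step 4: +4 new -> 11 infected
Step 5: +5 new -> 16 infected
Step 6: +5 new -> 21 infected
Step 7: +3 new -> 24 infected
Step 8: +2 new -> 26 infected
Step 9: +1 new -> 27 infected
Step 10: +1 new -> 28 infected
Step 11: +0 new -> 28 infected

Answer: 11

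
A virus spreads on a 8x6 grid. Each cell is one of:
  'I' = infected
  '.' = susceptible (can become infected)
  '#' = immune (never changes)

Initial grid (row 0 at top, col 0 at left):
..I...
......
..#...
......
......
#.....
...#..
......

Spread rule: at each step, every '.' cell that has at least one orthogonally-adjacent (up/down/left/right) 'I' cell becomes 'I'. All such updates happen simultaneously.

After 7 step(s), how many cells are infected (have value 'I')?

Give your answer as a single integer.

Step 0 (initial): 1 infected
Step 1: +3 new -> 4 infected
Step 2: +4 new -> 8 infected
Step 3: +5 new -> 13 infected
Step 4: +5 new -> 18 infected
Step 5: +6 new -> 24 infected
Step 6: +6 new -> 30 infected
Step 7: +4 new -> 34 infected

Answer: 34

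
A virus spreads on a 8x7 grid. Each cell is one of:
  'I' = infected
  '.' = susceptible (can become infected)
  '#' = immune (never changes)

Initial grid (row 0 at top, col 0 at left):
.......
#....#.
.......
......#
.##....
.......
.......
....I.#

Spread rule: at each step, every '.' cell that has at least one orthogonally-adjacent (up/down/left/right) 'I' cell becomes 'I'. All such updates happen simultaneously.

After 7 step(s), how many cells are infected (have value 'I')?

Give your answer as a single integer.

Answer: 38

Derivation:
Step 0 (initial): 1 infected
Step 1: +3 new -> 4 infected
Step 2: +4 new -> 8 infected
Step 3: +6 new -> 14 infected
Step 4: +7 new -> 21 infected
Step 5: +6 new -> 27 infected
Step 6: +5 new -> 32 infected
Step 7: +6 new -> 38 infected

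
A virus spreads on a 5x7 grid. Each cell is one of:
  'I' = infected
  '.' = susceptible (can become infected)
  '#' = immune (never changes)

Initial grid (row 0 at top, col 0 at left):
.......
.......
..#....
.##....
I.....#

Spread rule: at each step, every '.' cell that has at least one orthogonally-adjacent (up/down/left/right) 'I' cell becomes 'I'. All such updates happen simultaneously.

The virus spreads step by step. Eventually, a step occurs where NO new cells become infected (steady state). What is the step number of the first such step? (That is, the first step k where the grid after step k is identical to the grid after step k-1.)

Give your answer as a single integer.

Answer: 11

Derivation:
Step 0 (initial): 1 infected
Step 1: +2 new -> 3 infected
Step 2: +2 new -> 5 infected
Step 3: +3 new -> 8 infected
Step 4: +4 new -> 12 infected
Step 5: +5 new -> 17 infected
Step 6: +4 new -> 21 infected
Step 7: +4 new -> 25 infected
Step 8: +3 new -> 28 infected
Step 9: +2 new -> 30 infected
Step 10: +1 new -> 31 infected
Step 11: +0 new -> 31 infected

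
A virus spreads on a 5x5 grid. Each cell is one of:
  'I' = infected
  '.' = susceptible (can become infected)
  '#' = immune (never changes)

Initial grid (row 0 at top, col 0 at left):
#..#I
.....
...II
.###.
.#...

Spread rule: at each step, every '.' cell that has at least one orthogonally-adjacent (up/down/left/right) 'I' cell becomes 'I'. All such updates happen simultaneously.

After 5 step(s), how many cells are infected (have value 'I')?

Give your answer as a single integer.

Answer: 19

Derivation:
Step 0 (initial): 3 infected
Step 1: +4 new -> 7 infected
Step 2: +3 new -> 10 infected
Step 3: +4 new -> 14 infected
Step 4: +4 new -> 18 infected
Step 5: +1 new -> 19 infected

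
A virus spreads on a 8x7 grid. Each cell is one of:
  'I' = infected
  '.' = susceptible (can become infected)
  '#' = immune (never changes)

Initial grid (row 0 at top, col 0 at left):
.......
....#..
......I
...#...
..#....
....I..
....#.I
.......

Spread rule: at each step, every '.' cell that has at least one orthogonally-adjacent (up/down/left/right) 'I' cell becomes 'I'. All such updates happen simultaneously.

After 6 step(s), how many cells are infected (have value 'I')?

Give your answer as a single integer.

Step 0 (initial): 3 infected
Step 1: +9 new -> 12 infected
Step 2: +11 new -> 23 infected
Step 3: +6 new -> 29 infected
Step 4: +7 new -> 36 infected
Step 5: +8 new -> 44 infected
Step 6: +5 new -> 49 infected

Answer: 49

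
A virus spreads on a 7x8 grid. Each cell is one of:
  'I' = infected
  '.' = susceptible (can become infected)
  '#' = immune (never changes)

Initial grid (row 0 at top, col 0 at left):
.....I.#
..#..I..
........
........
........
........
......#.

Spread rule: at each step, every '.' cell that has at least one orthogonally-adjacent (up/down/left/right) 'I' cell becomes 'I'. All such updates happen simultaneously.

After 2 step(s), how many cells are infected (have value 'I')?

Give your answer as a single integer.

Answer: 13

Derivation:
Step 0 (initial): 2 infected
Step 1: +5 new -> 7 infected
Step 2: +6 new -> 13 infected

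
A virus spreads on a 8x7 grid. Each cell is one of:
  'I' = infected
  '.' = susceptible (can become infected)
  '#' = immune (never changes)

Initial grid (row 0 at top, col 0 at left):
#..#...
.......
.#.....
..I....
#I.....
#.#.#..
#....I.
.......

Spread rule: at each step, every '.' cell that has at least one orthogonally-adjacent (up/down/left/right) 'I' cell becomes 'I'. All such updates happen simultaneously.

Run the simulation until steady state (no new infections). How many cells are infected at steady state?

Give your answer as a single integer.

Step 0 (initial): 3 infected
Step 1: +9 new -> 12 infected
Step 2: +11 new -> 23 infected
Step 3: +12 new -> 35 infected
Step 4: +7 new -> 42 infected
Step 5: +3 new -> 45 infected
Step 6: +2 new -> 47 infected
Step 7: +1 new -> 48 infected
Step 8: +0 new -> 48 infected

Answer: 48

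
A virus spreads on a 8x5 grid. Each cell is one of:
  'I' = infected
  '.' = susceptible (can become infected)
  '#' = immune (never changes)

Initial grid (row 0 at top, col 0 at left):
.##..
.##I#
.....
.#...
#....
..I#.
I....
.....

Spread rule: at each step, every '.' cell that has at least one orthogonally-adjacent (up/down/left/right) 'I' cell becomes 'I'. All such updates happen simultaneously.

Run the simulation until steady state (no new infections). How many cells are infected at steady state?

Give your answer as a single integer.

Answer: 32

Derivation:
Step 0 (initial): 3 infected
Step 1: +8 new -> 11 infected
Step 2: +10 new -> 21 infected
Step 3: +5 new -> 26 infected
Step 4: +3 new -> 29 infected
Step 5: +2 new -> 31 infected
Step 6: +1 new -> 32 infected
Step 7: +0 new -> 32 infected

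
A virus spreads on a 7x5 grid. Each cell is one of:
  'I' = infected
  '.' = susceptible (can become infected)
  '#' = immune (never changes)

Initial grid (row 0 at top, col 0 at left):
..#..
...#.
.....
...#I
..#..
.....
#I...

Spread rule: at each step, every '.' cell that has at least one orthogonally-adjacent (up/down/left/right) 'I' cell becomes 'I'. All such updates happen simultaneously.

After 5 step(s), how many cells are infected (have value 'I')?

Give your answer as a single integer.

Answer: 27

Derivation:
Step 0 (initial): 2 infected
Step 1: +4 new -> 6 infected
Step 2: +8 new -> 14 infected
Step 3: +6 new -> 20 infected
Step 4: +5 new -> 25 infected
Step 5: +2 new -> 27 infected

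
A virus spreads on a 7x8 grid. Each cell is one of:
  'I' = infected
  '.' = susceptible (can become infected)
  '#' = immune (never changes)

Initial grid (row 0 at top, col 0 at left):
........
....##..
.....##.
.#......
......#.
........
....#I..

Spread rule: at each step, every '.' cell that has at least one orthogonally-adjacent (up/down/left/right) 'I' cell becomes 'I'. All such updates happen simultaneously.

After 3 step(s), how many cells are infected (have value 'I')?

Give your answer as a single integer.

Step 0 (initial): 1 infected
Step 1: +2 new -> 3 infected
Step 2: +4 new -> 7 infected
Step 3: +4 new -> 11 infected

Answer: 11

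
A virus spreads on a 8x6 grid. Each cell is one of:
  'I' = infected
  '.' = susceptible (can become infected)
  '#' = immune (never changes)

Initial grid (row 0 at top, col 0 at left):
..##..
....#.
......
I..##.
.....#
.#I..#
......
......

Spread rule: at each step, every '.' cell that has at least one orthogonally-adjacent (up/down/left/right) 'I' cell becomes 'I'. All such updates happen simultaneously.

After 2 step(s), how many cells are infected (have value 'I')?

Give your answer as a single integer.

Answer: 18

Derivation:
Step 0 (initial): 2 infected
Step 1: +6 new -> 8 infected
Step 2: +10 new -> 18 infected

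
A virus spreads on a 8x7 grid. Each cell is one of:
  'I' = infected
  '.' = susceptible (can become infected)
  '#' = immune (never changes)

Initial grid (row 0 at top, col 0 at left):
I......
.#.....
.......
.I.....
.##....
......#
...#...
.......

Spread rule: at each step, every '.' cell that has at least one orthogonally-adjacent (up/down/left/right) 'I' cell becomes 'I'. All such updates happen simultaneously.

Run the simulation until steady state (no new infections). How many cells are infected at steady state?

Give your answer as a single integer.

Answer: 51

Derivation:
Step 0 (initial): 2 infected
Step 1: +5 new -> 7 infected
Step 2: +5 new -> 12 infected
Step 3: +6 new -> 18 infected
Step 4: +8 new -> 26 infected
Step 5: +9 new -> 35 infected
Step 6: +8 new -> 43 infected
Step 7: +4 new -> 47 infected
Step 8: +3 new -> 50 infected
Step 9: +1 new -> 51 infected
Step 10: +0 new -> 51 infected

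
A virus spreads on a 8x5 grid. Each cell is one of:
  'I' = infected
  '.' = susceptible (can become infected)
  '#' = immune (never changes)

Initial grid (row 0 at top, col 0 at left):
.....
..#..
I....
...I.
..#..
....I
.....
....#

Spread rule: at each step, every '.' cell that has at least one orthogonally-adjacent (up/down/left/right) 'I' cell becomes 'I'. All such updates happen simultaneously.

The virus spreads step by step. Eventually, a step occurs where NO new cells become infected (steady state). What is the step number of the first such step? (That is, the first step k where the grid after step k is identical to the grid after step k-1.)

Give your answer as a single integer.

Step 0 (initial): 3 infected
Step 1: +10 new -> 13 infected
Step 2: +9 new -> 22 infected
Step 3: +8 new -> 30 infected
Step 4: +5 new -> 35 infected
Step 5: +2 new -> 37 infected
Step 6: +0 new -> 37 infected

Answer: 6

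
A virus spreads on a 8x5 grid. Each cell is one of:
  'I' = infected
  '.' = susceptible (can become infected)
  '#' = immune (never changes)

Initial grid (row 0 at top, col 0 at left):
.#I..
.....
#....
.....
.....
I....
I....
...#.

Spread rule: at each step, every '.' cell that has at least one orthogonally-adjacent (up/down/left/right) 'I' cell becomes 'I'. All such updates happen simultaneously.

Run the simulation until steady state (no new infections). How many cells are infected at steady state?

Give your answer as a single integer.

Answer: 37

Derivation:
Step 0 (initial): 3 infected
Step 1: +6 new -> 9 infected
Step 2: +9 new -> 18 infected
Step 3: +10 new -> 28 infected
Step 4: +6 new -> 34 infected
Step 5: +3 new -> 37 infected
Step 6: +0 new -> 37 infected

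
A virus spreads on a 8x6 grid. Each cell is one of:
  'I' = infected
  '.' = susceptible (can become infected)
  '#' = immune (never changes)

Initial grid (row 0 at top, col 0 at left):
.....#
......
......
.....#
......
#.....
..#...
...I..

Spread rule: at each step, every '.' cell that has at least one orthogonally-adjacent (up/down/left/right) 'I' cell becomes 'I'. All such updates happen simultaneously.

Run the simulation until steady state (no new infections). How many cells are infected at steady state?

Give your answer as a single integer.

Step 0 (initial): 1 infected
Step 1: +3 new -> 4 infected
Step 2: +4 new -> 8 infected
Step 3: +6 new -> 14 infected
Step 4: +6 new -> 20 infected
Step 5: +5 new -> 25 infected
Step 6: +5 new -> 30 infected
Step 7: +6 new -> 36 infected
Step 8: +5 new -> 41 infected
Step 9: +2 new -> 43 infected
Step 10: +1 new -> 44 infected
Step 11: +0 new -> 44 infected

Answer: 44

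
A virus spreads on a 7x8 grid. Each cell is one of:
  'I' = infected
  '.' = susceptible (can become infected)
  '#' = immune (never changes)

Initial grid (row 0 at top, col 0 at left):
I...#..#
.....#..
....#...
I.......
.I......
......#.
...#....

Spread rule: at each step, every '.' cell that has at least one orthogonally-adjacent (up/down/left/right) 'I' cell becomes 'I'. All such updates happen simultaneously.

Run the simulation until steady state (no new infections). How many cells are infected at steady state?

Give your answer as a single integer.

Answer: 50

Derivation:
Step 0 (initial): 3 infected
Step 1: +7 new -> 10 infected
Step 2: +8 new -> 18 infected
Step 3: +8 new -> 26 infected
Step 4: +5 new -> 31 infected
Step 5: +5 new -> 36 infected
Step 6: +4 new -> 40 infected
Step 7: +4 new -> 44 infected
Step 8: +3 new -> 47 infected
Step 9: +2 new -> 49 infected
Step 10: +1 new -> 50 infected
Step 11: +0 new -> 50 infected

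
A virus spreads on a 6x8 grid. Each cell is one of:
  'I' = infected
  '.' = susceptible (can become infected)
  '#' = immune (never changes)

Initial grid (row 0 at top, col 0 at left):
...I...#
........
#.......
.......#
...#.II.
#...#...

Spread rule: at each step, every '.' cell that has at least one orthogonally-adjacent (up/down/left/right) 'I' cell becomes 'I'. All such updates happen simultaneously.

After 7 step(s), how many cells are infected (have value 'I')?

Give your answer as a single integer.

Answer: 42

Derivation:
Step 0 (initial): 3 infected
Step 1: +9 new -> 12 infected
Step 2: +9 new -> 21 infected
Step 3: +9 new -> 30 infected
Step 4: +4 new -> 34 infected
Step 5: +2 new -> 36 infected
Step 6: +3 new -> 39 infected
Step 7: +3 new -> 42 infected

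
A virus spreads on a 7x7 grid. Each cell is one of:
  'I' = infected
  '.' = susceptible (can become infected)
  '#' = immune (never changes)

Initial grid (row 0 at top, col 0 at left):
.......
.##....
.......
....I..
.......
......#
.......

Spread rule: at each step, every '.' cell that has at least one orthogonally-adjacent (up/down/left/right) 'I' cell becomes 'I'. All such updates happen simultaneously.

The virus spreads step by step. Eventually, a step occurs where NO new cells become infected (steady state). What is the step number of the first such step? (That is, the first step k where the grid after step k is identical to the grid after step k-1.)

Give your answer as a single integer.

Answer: 8

Derivation:
Step 0 (initial): 1 infected
Step 1: +4 new -> 5 infected
Step 2: +8 new -> 13 infected
Step 3: +11 new -> 24 infected
Step 4: +9 new -> 33 infected
Step 5: +7 new -> 40 infected
Step 6: +4 new -> 44 infected
Step 7: +2 new -> 46 infected
Step 8: +0 new -> 46 infected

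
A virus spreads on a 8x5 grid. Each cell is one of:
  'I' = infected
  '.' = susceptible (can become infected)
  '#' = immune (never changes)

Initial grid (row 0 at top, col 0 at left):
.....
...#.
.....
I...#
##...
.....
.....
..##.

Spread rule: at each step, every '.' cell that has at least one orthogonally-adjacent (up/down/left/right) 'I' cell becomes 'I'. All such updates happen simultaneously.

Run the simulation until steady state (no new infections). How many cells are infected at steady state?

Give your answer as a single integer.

Step 0 (initial): 1 infected
Step 1: +2 new -> 3 infected
Step 2: +3 new -> 6 infected
Step 3: +5 new -> 11 infected
Step 4: +5 new -> 16 infected
Step 5: +6 new -> 22 infected
Step 6: +6 new -> 28 infected
Step 7: +4 new -> 32 infected
Step 8: +2 new -> 34 infected
Step 9: +0 new -> 34 infected

Answer: 34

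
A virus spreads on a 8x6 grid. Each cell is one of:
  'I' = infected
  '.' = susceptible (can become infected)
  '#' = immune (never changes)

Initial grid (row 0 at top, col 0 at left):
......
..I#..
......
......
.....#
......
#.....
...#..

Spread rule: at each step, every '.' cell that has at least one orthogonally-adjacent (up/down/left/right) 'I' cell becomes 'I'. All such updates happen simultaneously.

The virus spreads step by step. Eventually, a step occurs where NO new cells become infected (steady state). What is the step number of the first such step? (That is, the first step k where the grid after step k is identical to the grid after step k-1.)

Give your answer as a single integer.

Step 0 (initial): 1 infected
Step 1: +3 new -> 4 infected
Step 2: +6 new -> 10 infected
Step 3: +7 new -> 17 infected
Step 4: +8 new -> 25 infected
Step 5: +7 new -> 32 infected
Step 6: +5 new -> 37 infected
Step 7: +3 new -> 40 infected
Step 8: +3 new -> 43 infected
Step 9: +1 new -> 44 infected
Step 10: +0 new -> 44 infected

Answer: 10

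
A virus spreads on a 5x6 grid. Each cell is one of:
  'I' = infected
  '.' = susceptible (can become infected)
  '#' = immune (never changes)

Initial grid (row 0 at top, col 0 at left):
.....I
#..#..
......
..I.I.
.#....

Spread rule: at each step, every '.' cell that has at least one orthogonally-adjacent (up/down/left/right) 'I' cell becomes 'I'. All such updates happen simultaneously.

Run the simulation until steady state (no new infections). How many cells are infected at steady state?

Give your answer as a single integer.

Answer: 27

Derivation:
Step 0 (initial): 3 infected
Step 1: +9 new -> 12 infected
Step 2: +9 new -> 21 infected
Step 3: +4 new -> 25 infected
Step 4: +1 new -> 26 infected
Step 5: +1 new -> 27 infected
Step 6: +0 new -> 27 infected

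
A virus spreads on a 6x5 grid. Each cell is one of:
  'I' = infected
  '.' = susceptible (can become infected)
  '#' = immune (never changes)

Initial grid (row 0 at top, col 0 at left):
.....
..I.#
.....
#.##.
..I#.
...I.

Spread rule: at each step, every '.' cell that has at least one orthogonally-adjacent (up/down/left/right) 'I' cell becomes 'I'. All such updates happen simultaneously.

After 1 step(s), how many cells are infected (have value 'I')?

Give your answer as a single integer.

Step 0 (initial): 3 infected
Step 1: +7 new -> 10 infected

Answer: 10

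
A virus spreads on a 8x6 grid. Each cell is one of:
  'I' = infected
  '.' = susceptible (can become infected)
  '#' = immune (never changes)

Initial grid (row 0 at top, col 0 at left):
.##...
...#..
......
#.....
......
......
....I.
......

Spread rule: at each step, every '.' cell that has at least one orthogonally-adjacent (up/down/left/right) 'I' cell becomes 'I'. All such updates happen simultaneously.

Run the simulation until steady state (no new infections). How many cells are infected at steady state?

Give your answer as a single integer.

Step 0 (initial): 1 infected
Step 1: +4 new -> 5 infected
Step 2: +6 new -> 11 infected
Step 3: +6 new -> 17 infected
Step 4: +7 new -> 24 infected
Step 5: +7 new -> 31 infected
Step 6: +5 new -> 36 infected
Step 7: +4 new -> 40 infected
Step 8: +2 new -> 42 infected
Step 9: +1 new -> 43 infected
Step 10: +1 new -> 44 infected
Step 11: +0 new -> 44 infected

Answer: 44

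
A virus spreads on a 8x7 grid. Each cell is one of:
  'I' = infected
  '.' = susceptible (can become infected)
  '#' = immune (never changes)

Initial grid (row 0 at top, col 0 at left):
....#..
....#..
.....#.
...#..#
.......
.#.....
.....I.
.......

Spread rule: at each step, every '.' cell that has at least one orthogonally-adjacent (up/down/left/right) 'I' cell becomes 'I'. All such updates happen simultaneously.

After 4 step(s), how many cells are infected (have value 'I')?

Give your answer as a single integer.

Step 0 (initial): 1 infected
Step 1: +4 new -> 5 infected
Step 2: +6 new -> 11 infected
Step 3: +6 new -> 17 infected
Step 4: +5 new -> 22 infected

Answer: 22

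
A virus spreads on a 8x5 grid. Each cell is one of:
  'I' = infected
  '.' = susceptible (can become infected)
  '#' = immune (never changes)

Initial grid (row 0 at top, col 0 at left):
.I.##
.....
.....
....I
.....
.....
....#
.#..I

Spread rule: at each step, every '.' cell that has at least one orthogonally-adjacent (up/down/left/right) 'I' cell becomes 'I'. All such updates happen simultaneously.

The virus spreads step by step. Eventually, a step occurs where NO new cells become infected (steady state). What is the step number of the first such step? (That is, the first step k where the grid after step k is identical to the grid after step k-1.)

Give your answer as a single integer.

Answer: 7

Derivation:
Step 0 (initial): 3 infected
Step 1: +7 new -> 10 infected
Step 2: +10 new -> 20 infected
Step 3: +7 new -> 27 infected
Step 4: +4 new -> 31 infected
Step 5: +3 new -> 34 infected
Step 6: +2 new -> 36 infected
Step 7: +0 new -> 36 infected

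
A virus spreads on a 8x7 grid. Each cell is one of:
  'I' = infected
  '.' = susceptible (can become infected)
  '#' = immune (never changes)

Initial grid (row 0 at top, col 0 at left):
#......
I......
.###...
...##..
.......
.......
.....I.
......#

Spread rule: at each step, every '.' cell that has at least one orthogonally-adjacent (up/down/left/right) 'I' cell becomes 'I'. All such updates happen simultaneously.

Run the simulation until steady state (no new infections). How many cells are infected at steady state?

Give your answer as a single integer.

Answer: 49

Derivation:
Step 0 (initial): 2 infected
Step 1: +6 new -> 8 infected
Step 2: +8 new -> 16 infected
Step 3: +10 new -> 26 infected
Step 4: +11 new -> 37 infected
Step 5: +8 new -> 45 infected
Step 6: +3 new -> 48 infected
Step 7: +1 new -> 49 infected
Step 8: +0 new -> 49 infected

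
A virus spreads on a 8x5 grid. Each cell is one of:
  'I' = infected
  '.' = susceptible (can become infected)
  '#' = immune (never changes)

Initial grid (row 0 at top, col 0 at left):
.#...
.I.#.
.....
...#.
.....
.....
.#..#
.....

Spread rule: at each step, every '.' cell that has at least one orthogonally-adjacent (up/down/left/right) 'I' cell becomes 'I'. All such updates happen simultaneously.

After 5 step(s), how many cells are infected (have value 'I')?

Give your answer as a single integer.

Answer: 24

Derivation:
Step 0 (initial): 1 infected
Step 1: +3 new -> 4 infected
Step 2: +5 new -> 9 infected
Step 3: +5 new -> 14 infected
Step 4: +5 new -> 19 infected
Step 5: +5 new -> 24 infected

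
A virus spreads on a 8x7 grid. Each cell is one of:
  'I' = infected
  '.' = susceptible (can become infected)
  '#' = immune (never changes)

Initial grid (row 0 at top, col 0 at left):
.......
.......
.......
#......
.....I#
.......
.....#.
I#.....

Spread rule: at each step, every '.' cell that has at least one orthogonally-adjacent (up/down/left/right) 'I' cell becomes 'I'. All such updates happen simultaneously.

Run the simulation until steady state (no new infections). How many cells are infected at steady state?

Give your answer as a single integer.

Answer: 52

Derivation:
Step 0 (initial): 2 infected
Step 1: +4 new -> 6 infected
Step 2: +8 new -> 14 infected
Step 3: +11 new -> 25 infected
Step 4: +11 new -> 36 infected
Step 5: +7 new -> 43 infected
Step 6: +3 new -> 46 infected
Step 7: +3 new -> 49 infected
Step 8: +2 new -> 51 infected
Step 9: +1 new -> 52 infected
Step 10: +0 new -> 52 infected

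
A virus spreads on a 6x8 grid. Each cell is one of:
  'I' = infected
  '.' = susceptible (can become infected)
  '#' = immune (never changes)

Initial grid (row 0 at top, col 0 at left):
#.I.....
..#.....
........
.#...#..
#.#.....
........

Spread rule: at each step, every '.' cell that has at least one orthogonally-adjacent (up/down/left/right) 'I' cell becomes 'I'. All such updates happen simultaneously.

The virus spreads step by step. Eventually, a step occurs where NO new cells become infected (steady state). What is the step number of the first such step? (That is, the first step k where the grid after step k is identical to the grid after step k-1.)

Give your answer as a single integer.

Answer: 11

Derivation:
Step 0 (initial): 1 infected
Step 1: +2 new -> 3 infected
Step 2: +3 new -> 6 infected
Step 3: +5 new -> 11 infected
Step 4: +6 new -> 17 infected
Step 5: +7 new -> 24 infected
Step 6: +4 new -> 28 infected
Step 7: +5 new -> 33 infected
Step 8: +4 new -> 37 infected
Step 9: +4 new -> 41 infected
Step 10: +1 new -> 42 infected
Step 11: +0 new -> 42 infected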